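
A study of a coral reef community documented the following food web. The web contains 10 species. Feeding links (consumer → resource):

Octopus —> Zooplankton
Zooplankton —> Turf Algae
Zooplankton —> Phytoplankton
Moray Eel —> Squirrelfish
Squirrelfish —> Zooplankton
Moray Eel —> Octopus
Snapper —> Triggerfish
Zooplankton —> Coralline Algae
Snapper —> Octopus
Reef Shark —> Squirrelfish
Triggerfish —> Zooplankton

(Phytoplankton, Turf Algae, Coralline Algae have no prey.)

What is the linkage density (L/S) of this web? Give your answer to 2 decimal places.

There are L = 11 links among S = 10 species.
L/S = 11/10 = 1.1000 ≈ 1.10.

L/S = 1.10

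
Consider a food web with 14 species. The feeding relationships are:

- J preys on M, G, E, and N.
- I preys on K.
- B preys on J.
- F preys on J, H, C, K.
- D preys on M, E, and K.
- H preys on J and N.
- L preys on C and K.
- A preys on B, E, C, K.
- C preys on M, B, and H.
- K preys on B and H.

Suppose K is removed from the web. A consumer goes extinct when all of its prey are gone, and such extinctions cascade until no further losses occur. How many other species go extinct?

Remove K.
Round 1: I (all prey gone) → extinct.
No further losses. Total secondary extinctions: 1.

1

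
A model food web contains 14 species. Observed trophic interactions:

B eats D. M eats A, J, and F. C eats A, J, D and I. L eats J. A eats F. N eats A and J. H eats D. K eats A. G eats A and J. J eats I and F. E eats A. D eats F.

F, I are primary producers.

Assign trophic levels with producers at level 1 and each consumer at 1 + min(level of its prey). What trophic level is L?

F is a producer → level 1.
J eats F → level 2.
L eats J → level 3.
No prey of L is below level 2, so 3 is the minimum.

Trophic level 3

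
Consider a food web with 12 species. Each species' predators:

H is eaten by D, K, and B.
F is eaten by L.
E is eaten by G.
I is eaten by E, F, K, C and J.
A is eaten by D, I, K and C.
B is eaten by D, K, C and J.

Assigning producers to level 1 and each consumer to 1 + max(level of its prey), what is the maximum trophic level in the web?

4

Producers (level 1): H, A.
A → I → F → L gives L level 4.
No species has a prey at level 4, so no species reaches level 5.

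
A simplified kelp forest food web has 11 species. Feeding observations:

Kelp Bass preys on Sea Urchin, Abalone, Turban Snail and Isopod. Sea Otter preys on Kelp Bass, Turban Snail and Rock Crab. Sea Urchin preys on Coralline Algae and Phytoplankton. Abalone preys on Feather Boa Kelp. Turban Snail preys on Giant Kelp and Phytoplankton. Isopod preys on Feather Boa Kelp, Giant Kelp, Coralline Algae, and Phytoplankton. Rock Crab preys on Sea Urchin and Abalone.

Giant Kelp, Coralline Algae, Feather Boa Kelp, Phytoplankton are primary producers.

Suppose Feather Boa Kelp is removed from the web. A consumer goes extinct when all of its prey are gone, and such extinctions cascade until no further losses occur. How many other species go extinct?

1

Remove Feather Boa Kelp.
Round 1: Abalone (all prey gone) → extinct.
No further losses. Total secondary extinctions: 1.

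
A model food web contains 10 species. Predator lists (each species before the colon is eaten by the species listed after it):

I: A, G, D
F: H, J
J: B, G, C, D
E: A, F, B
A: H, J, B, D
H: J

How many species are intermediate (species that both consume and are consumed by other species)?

4

Intermediate species (has both prey and predators): A, F, H, J.
Count: 4.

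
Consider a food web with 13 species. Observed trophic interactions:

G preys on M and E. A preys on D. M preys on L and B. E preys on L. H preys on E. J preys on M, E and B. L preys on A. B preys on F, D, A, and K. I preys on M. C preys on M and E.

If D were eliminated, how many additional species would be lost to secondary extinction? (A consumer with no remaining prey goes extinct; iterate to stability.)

Remove D.
Round 1: A (all prey gone) → extinct.
Round 2: L (all prey gone) → extinct.
Round 3: E (all prey gone) → extinct.
Round 4: H (all prey gone) → extinct.
No further losses. Total secondary extinctions: 4.

4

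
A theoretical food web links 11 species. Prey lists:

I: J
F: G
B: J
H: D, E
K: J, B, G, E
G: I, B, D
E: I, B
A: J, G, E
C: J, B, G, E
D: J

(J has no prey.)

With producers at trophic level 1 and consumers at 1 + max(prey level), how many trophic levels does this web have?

Producers (level 1): J.
J → I → G → A gives A level 4.
No species has a prey at level 4, so no species reaches level 5.

4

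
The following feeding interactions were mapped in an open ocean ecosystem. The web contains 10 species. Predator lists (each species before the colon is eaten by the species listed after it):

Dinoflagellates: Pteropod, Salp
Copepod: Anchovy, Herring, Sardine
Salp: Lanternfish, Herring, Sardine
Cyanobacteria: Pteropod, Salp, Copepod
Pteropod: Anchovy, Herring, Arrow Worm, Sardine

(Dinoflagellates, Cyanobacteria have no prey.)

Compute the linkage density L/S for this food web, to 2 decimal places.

There are L = 15 links among S = 10 species.
L/S = 15/10 = 1.5000 ≈ 1.50.

L/S = 1.50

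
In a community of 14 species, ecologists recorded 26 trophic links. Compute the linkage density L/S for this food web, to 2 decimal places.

L/S = 1.86

There are L = 26 links among S = 14 species.
L/S = 26/14 = 1.8571 ≈ 1.86.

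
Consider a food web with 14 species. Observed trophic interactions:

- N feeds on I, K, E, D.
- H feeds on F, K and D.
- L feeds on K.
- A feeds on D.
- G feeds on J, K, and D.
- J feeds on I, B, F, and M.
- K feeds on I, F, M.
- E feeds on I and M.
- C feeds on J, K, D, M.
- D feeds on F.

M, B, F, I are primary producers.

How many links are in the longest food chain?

2 links

One longest chain: M → K → H.
It has 3 species and 2 links.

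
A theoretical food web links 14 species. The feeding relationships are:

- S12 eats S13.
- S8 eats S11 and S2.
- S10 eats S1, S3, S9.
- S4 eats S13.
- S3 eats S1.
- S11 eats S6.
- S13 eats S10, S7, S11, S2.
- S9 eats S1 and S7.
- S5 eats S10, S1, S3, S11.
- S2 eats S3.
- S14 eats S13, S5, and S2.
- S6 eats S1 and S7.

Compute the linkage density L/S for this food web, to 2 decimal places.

There are L = 25 links among S = 14 species.
L/S = 25/14 = 1.7857 ≈ 1.79.

L/S = 1.79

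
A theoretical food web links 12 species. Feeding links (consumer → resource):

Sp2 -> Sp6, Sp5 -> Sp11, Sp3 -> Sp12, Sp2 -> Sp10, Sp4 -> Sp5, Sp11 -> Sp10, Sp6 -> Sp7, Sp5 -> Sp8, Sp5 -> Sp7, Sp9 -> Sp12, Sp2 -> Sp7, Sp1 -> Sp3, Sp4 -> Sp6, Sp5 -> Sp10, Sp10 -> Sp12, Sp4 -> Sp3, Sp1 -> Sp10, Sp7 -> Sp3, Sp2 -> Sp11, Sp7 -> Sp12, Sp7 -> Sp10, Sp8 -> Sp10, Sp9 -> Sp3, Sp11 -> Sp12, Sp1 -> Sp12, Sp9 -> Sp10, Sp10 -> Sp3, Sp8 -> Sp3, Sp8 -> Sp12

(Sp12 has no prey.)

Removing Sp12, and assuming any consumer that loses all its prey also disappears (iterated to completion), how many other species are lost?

11

Remove Sp12.
Round 1: Sp3 (all prey gone) → extinct.
Round 2: Sp10 (all prey gone) → extinct.
Round 3: Sp11 (all prey gone), Sp1 (all prey gone), Sp9 (all prey gone), Sp7 (all prey gone), Sp8 (all prey gone) → extinct.
Round 4: Sp5 (all prey gone), Sp6 (all prey gone) → extinct.
Round 5: Sp4 (all prey gone), Sp2 (all prey gone) → extinct.
No further losses. Total secondary extinctions: 11.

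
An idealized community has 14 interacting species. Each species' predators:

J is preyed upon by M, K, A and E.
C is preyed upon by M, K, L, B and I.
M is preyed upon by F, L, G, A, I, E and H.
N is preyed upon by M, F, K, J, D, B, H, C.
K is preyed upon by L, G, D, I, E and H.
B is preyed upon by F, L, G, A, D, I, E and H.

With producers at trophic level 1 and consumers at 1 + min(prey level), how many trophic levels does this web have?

3

Producers (level 1): N.
Following each consumer down to its lowest-level prey: N → J → A (levels 1 through 3).
All prey of A (J 2, B 2, M 2) are at level 2 or above, so A is at level 1 + 2 = 3.
Every consumer has at least one prey at level 2 or below, so none exceeds level 3.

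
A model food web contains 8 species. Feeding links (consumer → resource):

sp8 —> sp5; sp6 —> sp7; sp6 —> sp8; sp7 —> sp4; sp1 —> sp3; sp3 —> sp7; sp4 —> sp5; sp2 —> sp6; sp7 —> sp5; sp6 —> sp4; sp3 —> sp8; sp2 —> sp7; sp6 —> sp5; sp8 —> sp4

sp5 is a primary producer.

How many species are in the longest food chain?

One longest chain: sp5 → sp4 → sp8 → sp6 → sp2.
It has 5 species and 4 links.

5 species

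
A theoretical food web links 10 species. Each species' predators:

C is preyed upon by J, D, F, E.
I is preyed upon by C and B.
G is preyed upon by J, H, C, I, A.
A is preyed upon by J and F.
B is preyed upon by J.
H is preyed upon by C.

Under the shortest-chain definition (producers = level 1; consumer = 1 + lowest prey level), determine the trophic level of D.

Trophic level 3

G is a producer → level 1.
C eats G → level 2.
D eats C → level 3.
No prey of D is below level 2, so 3 is the minimum.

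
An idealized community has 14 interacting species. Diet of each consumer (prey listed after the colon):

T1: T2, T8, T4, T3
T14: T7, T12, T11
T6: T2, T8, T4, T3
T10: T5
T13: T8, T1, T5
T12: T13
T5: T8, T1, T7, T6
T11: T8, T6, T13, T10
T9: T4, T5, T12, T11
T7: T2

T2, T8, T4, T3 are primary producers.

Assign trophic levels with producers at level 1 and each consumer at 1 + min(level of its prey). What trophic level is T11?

Trophic level 2

T8 is a producer → level 1.
T11 eats T8 → level 2.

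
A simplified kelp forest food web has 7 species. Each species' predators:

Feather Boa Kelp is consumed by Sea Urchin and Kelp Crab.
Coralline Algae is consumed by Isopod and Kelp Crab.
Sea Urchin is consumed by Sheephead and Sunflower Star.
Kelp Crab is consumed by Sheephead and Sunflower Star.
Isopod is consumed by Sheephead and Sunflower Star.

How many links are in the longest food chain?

One longest chain: Coralline Algae → Kelp Crab → Sheephead.
It has 3 species and 2 links.

2 links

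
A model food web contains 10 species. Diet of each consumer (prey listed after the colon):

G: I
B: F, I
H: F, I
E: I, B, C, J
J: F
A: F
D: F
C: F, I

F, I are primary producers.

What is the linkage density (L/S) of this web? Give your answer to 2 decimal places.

There are L = 14 links among S = 10 species.
L/S = 14/10 = 1.4000 ≈ 1.40.

L/S = 1.40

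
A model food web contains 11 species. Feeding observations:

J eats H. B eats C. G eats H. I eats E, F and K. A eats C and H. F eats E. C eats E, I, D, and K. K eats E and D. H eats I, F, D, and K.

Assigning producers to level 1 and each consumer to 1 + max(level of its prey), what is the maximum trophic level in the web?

Producers (level 1): E, D.
E → K → I → C → A gives A level 5.
No species has a prey at level 5, so no species reaches level 6.

5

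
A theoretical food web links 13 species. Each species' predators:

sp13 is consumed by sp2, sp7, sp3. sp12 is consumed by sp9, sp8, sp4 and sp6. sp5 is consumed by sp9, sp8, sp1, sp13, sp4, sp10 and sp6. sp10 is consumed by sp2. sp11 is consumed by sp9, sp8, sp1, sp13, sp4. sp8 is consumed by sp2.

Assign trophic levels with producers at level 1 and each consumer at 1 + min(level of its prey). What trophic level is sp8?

Trophic level 2

sp12 is a producer → level 1.
sp8 eats sp12 → level 2.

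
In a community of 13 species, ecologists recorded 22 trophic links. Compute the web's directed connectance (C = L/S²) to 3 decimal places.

The web has S = 13 species and L = 22 feeding links.
C = L / S² = 22 / 169 = 0.1302 ≈ 0.130.

C = 0.130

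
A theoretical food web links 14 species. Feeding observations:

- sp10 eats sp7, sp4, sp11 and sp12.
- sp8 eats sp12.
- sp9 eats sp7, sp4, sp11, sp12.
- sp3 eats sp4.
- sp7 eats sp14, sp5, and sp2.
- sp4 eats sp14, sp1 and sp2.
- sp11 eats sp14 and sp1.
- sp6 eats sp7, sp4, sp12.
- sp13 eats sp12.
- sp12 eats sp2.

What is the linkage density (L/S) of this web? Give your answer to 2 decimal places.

L/S = 1.64

There are L = 23 links among S = 14 species.
L/S = 23/14 = 1.6429 ≈ 1.64.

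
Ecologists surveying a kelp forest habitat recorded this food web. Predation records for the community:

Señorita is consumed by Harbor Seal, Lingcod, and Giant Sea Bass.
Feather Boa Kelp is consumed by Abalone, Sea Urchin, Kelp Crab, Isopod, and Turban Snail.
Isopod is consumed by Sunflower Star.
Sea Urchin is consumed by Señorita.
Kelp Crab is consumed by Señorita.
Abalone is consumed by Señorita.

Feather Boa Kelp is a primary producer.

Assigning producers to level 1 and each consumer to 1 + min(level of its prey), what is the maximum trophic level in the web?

Producers (level 1): Feather Boa Kelp.
Following each consumer down to its lowest-level prey: Feather Boa Kelp → Sea Urchin → Señorita → Lingcod (levels 1 through 4).
All prey of Lingcod (Señorita 3) are at level 3 or above, so Lingcod is at level 1 + 3 = 4.
Every consumer has at least one prey at level 3 or below, so none exceeds level 4.

4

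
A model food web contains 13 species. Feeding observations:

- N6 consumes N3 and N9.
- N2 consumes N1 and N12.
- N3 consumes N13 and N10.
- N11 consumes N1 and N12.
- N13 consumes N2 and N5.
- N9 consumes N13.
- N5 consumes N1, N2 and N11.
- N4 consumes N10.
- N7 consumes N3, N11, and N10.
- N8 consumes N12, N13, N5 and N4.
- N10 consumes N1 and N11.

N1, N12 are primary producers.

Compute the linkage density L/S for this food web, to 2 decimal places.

There are L = 24 links among S = 13 species.
L/S = 24/13 = 1.8462 ≈ 1.85.

L/S = 1.85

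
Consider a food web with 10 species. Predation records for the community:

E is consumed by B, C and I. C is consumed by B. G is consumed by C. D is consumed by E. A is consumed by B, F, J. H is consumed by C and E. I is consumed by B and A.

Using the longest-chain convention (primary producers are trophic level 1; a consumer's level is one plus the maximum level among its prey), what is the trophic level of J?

Trophic level 5

H is a producer → level 1.
E eats H (level 1); other prey at levels: D 1 → level 2.
I eats E → level 3.
A eats I → level 4.
J eats A → level 5.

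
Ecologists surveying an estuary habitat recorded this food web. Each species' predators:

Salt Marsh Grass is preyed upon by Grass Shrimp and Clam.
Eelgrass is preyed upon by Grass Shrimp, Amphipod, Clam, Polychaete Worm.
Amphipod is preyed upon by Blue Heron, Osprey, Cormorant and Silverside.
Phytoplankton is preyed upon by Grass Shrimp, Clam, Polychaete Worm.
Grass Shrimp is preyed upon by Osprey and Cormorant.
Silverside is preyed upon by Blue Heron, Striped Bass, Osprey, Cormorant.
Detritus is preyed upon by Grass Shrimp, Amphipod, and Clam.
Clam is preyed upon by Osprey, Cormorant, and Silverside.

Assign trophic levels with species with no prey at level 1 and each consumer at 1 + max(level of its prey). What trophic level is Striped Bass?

Trophic level 4

Eelgrass has no prey (basal) → level 1.
Amphipod eats Eelgrass (level 1); other prey at levels: Detritus 1 → level 2.
Silverside eats Amphipod (level 2); other prey at levels: Clam 2 → level 3.
Striped Bass eats Silverside → level 4.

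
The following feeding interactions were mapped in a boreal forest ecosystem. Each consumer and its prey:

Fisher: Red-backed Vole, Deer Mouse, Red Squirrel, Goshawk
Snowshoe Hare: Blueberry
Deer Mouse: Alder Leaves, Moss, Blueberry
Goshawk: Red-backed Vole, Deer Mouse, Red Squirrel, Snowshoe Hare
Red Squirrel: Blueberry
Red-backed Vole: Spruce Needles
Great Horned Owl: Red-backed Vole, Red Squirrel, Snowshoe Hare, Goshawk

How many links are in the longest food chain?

One longest chain: Spruce Needles → Red-backed Vole → Goshawk → Great Horned Owl.
It has 4 species and 3 links.

3 links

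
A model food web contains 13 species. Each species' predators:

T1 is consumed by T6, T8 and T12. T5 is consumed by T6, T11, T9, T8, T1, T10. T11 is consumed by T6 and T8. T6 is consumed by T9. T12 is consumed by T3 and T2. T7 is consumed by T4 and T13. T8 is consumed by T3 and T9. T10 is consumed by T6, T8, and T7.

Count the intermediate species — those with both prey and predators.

7

Intermediate species (has both prey and predators): T11, T1, T10, T8, T7, T6, T12.
Count: 7.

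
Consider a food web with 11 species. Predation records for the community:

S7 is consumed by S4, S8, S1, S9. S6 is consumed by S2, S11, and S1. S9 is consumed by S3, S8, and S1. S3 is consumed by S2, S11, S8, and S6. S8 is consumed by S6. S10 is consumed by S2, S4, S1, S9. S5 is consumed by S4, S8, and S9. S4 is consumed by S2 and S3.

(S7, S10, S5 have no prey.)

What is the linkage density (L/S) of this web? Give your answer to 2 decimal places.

There are L = 24 links among S = 11 species.
L/S = 24/11 = 2.1818 ≈ 2.18.

L/S = 2.18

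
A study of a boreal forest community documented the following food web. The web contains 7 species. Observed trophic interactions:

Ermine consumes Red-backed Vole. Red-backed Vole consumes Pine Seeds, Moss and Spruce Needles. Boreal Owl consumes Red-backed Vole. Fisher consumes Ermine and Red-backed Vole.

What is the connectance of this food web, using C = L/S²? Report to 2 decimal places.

The web has S = 7 species and L = 7 feeding links.
C = L / S² = 7 / 49 = 0.1429 ≈ 0.14.

C = 0.14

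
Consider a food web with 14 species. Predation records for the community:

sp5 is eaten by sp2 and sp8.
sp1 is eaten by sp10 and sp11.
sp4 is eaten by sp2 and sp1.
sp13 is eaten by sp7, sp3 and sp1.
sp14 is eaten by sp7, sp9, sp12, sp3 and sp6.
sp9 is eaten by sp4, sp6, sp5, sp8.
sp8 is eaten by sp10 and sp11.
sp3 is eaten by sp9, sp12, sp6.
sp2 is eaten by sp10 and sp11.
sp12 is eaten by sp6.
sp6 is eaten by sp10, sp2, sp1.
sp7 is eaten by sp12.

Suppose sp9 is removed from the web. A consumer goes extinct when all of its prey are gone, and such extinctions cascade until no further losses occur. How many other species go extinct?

Remove sp9.
Round 1: sp5 (all prey gone), sp4 (all prey gone) → extinct.
Round 2: sp8 (all prey gone) → extinct.
No further losses. Total secondary extinctions: 3.

3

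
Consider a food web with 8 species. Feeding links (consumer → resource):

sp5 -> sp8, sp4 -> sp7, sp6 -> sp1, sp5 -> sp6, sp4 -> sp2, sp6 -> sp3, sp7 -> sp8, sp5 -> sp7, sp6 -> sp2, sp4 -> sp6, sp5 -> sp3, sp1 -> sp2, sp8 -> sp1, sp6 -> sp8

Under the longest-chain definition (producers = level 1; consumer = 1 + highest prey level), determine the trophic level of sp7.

Trophic level 4

sp2 is a producer → level 1.
sp1 eats sp2 → level 2.
sp8 eats sp1 → level 3.
sp7 eats sp8 → level 4.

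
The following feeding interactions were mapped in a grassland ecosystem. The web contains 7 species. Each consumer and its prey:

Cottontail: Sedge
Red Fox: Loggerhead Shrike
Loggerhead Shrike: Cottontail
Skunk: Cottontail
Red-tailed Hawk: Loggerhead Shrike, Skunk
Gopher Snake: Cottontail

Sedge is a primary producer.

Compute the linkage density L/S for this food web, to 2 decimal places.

L/S = 1.00

There are L = 7 links among S = 7 species.
L/S = 7/7 = 1.0000 ≈ 1.00.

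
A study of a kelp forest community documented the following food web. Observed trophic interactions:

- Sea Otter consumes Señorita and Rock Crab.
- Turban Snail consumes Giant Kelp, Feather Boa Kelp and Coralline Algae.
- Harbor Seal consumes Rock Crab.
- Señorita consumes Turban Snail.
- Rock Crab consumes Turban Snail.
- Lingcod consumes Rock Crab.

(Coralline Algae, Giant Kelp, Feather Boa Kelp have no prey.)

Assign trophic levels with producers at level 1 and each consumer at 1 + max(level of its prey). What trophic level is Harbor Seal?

Coralline Algae is a producer → level 1.
Turban Snail eats Coralline Algae (level 1); other prey at levels: Giant Kelp 1, Feather Boa Kelp 1 → level 2.
Rock Crab eats Turban Snail → level 3.
Harbor Seal eats Rock Crab → level 4.

Trophic level 4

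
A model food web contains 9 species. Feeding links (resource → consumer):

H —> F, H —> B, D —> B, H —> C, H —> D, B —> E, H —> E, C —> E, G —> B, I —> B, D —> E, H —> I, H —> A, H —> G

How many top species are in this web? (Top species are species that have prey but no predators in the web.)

Top species (has prey, but nothing eats it): A, F, E.
Count: 3.

3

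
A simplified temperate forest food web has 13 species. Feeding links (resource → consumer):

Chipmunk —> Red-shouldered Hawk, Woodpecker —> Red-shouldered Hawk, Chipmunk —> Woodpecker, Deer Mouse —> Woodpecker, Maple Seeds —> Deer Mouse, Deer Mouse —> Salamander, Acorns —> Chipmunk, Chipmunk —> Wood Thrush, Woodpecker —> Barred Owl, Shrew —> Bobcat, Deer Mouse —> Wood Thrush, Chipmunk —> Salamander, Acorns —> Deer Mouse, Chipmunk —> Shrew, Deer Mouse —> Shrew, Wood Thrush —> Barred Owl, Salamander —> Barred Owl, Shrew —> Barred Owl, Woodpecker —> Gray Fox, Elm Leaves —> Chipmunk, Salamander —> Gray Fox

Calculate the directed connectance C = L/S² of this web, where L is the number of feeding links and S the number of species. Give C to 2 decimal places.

The web has S = 13 species and L = 21 feeding links.
C = L / S² = 21 / 169 = 0.1243 ≈ 0.12.

C = 0.12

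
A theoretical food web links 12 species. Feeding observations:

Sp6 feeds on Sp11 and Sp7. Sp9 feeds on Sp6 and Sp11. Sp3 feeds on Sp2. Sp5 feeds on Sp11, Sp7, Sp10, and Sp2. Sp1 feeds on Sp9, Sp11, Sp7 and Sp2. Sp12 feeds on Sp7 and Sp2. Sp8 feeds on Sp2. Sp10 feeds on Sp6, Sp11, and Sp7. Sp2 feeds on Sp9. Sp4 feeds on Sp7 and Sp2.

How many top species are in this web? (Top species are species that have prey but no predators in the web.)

Top species (has prey, but nothing eats it): Sp5, Sp4, Sp3, Sp1, Sp8, Sp12.
Count: 6.

6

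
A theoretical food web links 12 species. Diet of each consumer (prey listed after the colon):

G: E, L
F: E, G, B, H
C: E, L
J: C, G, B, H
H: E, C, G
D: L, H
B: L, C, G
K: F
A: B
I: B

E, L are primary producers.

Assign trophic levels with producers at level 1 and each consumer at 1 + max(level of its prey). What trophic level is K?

Trophic level 5

E is a producer → level 1.
C eats E (level 1); other prey at levels: L 1 → level 2.
B eats C (level 2); other prey at levels: L 1, G 2 → level 3.
F eats B (level 3); other prey at levels: E 1, G 2, H 3 → level 4.
K eats F → level 5.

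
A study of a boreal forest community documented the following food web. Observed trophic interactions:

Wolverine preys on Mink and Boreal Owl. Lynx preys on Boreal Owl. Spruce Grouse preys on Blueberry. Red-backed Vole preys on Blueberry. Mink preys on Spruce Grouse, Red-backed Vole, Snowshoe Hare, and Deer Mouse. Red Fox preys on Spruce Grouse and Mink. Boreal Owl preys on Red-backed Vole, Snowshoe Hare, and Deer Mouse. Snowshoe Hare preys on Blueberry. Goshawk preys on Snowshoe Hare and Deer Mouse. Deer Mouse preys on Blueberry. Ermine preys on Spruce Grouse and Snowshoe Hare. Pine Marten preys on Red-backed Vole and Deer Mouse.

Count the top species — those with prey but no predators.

6

Top species (has prey, but nothing eats it): Goshawk, Ermine, Pine Marten, Red Fox, Wolverine, Lynx.
Count: 6.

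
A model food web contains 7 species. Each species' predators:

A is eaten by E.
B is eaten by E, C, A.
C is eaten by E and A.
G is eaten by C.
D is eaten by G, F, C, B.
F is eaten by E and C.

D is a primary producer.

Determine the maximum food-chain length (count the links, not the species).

4 links

One longest chain: D → F → C → A → E.
It has 5 species and 4 links.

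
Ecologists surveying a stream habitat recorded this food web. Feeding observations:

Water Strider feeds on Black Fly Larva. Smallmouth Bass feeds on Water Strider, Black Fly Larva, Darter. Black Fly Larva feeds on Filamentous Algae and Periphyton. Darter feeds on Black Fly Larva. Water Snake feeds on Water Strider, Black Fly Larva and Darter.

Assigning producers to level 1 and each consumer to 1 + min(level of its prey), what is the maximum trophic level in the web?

Producers (level 1): Periphyton, Filamentous Algae.
Following each consumer down to its lowest-level prey: Periphyton → Black Fly Larva → Water Strider (levels 1 through 3).
All prey of Water Strider (Black Fly Larva 2) are at level 2 or above, so Water Strider is at level 1 + 2 = 3.
Every consumer has at least one prey at level 2 or below, so none exceeds level 3.

3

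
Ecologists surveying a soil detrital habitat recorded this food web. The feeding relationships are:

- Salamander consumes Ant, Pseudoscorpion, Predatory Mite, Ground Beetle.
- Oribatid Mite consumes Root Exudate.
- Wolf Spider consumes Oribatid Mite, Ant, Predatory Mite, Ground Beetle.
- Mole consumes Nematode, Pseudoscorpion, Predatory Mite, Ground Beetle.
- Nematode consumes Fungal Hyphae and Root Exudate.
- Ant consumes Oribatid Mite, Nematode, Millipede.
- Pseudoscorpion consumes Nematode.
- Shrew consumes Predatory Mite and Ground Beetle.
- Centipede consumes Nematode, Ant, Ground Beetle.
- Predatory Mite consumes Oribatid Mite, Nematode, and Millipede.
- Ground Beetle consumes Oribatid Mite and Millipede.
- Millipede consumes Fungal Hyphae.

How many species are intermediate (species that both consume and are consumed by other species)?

Intermediate species (has both prey and predators): Oribatid Mite, Nematode, Millipede, Ground Beetle, Predatory Mite, Ant, Pseudoscorpion.
Count: 7.

7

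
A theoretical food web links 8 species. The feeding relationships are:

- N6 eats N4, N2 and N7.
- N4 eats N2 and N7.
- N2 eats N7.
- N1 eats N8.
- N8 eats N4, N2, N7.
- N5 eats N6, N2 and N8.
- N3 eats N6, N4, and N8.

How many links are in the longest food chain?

4 links

One longest chain: N7 → N2 → N4 → N6 → N3.
It has 5 species and 4 links.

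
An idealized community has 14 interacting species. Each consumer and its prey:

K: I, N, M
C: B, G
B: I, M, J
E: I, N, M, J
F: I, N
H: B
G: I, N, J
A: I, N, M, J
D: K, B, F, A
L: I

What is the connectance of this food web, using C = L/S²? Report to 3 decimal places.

The web has S = 14 species and L = 27 feeding links.
C = L / S² = 27 / 196 = 0.1378 ≈ 0.138.

C = 0.138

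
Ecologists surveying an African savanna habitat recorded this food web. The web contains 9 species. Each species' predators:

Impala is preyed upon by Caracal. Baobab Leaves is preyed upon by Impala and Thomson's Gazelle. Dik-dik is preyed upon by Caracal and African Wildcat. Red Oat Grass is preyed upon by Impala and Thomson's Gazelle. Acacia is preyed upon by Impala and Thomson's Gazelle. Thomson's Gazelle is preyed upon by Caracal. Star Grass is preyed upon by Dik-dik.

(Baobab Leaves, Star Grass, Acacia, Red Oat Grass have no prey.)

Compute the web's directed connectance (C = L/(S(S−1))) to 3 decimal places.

The web has S = 9 species and L = 11 feeding links.
C = L / (S(S−1)) = 11 / 72 = 0.1528 ≈ 0.153.

C = 0.153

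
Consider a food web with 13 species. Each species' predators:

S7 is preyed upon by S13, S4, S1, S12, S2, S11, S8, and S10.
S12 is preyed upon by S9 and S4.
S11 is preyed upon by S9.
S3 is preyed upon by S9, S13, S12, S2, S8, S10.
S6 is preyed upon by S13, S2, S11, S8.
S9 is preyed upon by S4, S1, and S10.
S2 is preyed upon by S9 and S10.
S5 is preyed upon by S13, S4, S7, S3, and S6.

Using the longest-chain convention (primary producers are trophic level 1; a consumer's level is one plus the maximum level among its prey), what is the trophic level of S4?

S5 is a producer → level 1.
S7 eats S5 → level 2.
S11 eats S7 (level 2); other prey at levels: S6 2 → level 3.
S9 eats S11 (level 3); other prey at levels: S3 2, S2 3, S12 3 → level 4.
S4 eats S9 (level 4); other prey at levels: S5 1, S7 2, S12 3 → level 5.

Trophic level 5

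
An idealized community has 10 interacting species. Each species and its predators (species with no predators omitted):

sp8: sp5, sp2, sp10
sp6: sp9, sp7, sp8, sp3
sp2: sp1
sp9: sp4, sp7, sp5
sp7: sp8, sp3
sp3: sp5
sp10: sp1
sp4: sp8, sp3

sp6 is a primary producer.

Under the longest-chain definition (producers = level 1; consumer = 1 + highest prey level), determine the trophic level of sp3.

sp6 is a producer → level 1.
sp9 eats sp6 → level 2.
sp4 eats sp9 → level 3.
sp3 eats sp4 (level 3); other prey at levels: sp6 1, sp7 3 → level 4.

Trophic level 4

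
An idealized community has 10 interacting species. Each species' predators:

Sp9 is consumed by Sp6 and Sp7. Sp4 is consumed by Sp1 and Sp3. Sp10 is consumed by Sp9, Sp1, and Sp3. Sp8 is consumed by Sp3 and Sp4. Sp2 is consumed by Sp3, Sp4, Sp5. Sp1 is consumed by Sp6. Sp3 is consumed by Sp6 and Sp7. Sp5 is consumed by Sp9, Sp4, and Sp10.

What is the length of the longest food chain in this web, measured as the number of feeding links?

One longest chain: Sp2 → Sp5 → Sp4 → Sp3 → Sp7.
It has 5 species and 4 links.

4 links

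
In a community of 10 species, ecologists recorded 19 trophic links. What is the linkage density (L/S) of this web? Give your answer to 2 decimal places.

L/S = 1.90

There are L = 19 links among S = 10 species.
L/S = 19/10 = 1.9000 ≈ 1.90.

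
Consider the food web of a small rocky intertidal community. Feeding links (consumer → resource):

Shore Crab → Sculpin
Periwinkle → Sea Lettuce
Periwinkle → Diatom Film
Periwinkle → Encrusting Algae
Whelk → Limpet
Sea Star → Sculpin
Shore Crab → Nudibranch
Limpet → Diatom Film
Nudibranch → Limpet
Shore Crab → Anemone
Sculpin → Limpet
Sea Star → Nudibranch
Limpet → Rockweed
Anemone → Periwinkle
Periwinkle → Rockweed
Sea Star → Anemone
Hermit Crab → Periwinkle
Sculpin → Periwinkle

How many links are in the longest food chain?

3 links

One longest chain: Rockweed → Limpet → Sculpin → Shore Crab.
It has 4 species and 3 links.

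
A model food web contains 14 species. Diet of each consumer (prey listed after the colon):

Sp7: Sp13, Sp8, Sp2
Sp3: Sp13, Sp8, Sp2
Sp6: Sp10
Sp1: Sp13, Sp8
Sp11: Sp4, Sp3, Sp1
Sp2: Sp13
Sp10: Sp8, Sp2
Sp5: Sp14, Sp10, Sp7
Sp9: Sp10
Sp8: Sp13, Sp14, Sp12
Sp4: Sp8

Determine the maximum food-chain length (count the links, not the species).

3 links

One longest chain: Sp13 → Sp8 → Sp1 → Sp11.
It has 4 species and 3 links.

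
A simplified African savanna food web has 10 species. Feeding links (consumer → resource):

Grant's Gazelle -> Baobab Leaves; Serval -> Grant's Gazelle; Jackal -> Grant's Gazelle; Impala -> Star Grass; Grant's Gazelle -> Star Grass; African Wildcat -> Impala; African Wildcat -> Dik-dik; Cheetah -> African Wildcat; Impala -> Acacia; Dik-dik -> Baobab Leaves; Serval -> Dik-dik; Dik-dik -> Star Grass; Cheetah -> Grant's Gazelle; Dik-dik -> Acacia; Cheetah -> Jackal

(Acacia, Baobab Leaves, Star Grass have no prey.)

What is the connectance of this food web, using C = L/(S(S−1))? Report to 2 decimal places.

The web has S = 10 species and L = 15 feeding links.
C = L / (S(S−1)) = 15 / 90 = 0.1667 ≈ 0.17.

C = 0.17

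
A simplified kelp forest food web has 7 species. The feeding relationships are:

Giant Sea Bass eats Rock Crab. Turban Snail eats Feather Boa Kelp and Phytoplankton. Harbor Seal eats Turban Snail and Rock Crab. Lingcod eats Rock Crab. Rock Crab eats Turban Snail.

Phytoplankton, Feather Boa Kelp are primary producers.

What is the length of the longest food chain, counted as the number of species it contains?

One longest chain: Phytoplankton → Turban Snail → Rock Crab → Harbor Seal.
It has 4 species and 3 links.

4 species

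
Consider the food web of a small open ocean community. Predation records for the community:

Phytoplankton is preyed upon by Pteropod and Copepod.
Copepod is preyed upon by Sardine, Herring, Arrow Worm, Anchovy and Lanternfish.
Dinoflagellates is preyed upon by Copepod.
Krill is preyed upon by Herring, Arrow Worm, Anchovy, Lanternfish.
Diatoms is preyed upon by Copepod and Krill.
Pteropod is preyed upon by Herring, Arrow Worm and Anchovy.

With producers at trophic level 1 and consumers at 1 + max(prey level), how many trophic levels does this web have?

3

Producers (level 1): Phytoplankton, Diatoms, Dinoflagellates.
Diatoms → Krill → Anchovy gives Anchovy level 3.
No species has a prey at level 3, so no species reaches level 4.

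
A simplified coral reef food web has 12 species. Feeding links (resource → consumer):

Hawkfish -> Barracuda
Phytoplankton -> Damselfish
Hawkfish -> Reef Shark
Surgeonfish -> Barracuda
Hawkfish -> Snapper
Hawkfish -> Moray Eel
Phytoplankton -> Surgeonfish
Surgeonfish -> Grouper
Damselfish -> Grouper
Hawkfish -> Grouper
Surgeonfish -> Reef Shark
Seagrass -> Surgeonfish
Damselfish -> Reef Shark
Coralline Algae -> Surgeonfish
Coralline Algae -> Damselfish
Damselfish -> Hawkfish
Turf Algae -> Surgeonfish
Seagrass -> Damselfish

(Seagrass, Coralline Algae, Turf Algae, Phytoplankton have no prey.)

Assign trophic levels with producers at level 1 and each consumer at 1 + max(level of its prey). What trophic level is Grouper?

Trophic level 4

Seagrass is a producer → level 1.
Damselfish eats Seagrass (level 1); other prey at levels: Coralline Algae 1, Phytoplankton 1 → level 2.
Hawkfish eats Damselfish → level 3.
Grouper eats Hawkfish (level 3); other prey at levels: Surgeonfish 2, Damselfish 2 → level 4.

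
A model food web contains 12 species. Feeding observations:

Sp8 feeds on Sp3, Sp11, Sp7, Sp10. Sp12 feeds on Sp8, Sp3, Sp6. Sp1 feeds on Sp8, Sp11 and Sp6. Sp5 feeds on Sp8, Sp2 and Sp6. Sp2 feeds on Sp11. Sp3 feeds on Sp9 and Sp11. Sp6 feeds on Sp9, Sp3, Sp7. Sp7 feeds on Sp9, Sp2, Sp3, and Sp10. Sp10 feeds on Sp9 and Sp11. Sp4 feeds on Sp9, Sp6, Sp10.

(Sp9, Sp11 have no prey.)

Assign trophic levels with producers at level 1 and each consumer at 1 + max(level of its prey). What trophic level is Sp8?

Sp9 is a producer → level 1.
Sp3 eats Sp9 (level 1); other prey at levels: Sp11 1 → level 2.
Sp7 eats Sp3 (level 2); other prey at levels: Sp9 1, Sp10 2, Sp2 2 → level 3.
Sp8 eats Sp7 (level 3); other prey at levels: Sp11 1, Sp3 2, Sp10 2 → level 4.

Trophic level 4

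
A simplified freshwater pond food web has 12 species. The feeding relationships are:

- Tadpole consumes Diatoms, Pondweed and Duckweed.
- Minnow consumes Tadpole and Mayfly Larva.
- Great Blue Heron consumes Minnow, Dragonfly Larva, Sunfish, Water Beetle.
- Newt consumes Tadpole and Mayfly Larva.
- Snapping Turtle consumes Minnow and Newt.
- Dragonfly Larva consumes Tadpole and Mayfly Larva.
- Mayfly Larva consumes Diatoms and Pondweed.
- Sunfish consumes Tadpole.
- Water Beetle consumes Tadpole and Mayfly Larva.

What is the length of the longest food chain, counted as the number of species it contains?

4 species

One longest chain: Diatoms → Mayfly Larva → Newt → Snapping Turtle.
It has 4 species and 3 links.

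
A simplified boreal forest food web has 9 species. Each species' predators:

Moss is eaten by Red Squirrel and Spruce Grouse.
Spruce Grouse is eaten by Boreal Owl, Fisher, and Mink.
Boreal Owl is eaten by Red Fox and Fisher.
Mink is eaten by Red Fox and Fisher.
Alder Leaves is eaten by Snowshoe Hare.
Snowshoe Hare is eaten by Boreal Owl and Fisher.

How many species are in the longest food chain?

4 species

One longest chain: Moss → Spruce Grouse → Boreal Owl → Red Fox.
It has 4 species and 3 links.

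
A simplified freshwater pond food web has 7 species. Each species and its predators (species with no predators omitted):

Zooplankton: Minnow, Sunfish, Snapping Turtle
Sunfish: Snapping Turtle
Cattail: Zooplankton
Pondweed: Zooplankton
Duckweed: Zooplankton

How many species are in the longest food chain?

4 species

One longest chain: Duckweed → Zooplankton → Sunfish → Snapping Turtle.
It has 4 species and 3 links.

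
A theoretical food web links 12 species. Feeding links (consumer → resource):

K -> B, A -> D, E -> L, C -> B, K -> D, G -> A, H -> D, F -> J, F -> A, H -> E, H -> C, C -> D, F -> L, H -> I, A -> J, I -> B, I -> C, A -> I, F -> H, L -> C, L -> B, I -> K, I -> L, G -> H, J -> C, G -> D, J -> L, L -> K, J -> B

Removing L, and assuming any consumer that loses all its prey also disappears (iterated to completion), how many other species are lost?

Remove L.
Round 1: E (all prey gone) → extinct.
No further losses. Total secondary extinctions: 1.

1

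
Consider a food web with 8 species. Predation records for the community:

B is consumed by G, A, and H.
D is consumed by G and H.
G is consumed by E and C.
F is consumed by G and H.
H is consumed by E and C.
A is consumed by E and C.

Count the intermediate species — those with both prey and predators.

Intermediate species (has both prey and predators): G, H, A.
Count: 3.

3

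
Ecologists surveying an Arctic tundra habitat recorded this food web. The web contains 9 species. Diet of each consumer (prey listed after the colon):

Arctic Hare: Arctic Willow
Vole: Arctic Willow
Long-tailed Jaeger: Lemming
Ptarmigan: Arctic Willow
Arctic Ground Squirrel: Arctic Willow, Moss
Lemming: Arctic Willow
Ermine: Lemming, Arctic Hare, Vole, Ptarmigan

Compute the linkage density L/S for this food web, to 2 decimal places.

L/S = 1.22

There are L = 11 links among S = 9 species.
L/S = 11/9 = 1.2222 ≈ 1.22.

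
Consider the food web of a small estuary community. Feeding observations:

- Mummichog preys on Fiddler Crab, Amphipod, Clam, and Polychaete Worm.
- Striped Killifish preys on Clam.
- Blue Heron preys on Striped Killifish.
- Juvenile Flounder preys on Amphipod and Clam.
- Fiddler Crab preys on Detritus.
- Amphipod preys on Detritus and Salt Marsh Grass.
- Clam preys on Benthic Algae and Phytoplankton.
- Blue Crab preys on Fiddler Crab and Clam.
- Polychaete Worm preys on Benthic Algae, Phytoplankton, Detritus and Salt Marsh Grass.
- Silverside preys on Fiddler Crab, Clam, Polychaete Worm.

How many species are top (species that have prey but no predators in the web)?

Top species (has prey, but nothing eats it): Juvenile Flounder, Mummichog, Blue Crab, Silverside, Blue Heron.
Count: 5.

5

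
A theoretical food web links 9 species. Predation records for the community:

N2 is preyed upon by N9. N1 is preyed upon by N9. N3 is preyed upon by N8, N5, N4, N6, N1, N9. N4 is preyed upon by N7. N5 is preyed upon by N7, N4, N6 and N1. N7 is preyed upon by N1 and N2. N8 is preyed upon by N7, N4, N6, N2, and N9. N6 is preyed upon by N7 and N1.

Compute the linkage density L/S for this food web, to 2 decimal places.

L/S = 2.44

There are L = 22 links among S = 9 species.
L/S = 22/9 = 2.4444 ≈ 2.44.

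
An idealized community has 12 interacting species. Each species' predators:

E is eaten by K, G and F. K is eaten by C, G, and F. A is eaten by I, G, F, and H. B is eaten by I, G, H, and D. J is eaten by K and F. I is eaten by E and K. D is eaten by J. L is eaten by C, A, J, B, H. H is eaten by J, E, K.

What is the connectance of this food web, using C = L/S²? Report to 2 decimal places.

C = 0.19

The web has S = 12 species and L = 27 feeding links.
C = L / S² = 27 / 144 = 0.1875 ≈ 0.19.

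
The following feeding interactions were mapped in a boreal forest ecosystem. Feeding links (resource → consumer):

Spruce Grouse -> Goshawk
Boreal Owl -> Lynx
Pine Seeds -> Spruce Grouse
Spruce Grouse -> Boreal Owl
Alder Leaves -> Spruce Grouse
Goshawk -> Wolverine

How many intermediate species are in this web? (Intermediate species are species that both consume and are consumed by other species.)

Intermediate species (has both prey and predators): Spruce Grouse, Boreal Owl, Goshawk.
Count: 3.

3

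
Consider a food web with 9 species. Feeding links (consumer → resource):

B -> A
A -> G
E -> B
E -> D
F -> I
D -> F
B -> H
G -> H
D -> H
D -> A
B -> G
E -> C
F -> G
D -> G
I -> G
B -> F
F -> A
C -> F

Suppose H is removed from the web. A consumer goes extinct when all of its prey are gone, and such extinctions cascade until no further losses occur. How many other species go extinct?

Remove H.
Round 1: G (all prey gone) → extinct.
Round 2: A (all prey gone), I (all prey gone) → extinct.
Round 3: F (all prey gone) → extinct.
Round 4: D (all prey gone), C (all prey gone), B (all prey gone) → extinct.
Round 5: E (all prey gone) → extinct.
No further losses. Total secondary extinctions: 8.

8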